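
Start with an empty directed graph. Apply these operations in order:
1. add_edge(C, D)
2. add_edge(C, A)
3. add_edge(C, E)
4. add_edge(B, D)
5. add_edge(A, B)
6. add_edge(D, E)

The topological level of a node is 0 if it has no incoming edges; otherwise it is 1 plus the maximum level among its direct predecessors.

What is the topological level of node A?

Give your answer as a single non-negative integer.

Answer: 1

Derivation:
Op 1: add_edge(C, D). Edges now: 1
Op 2: add_edge(C, A). Edges now: 2
Op 3: add_edge(C, E). Edges now: 3
Op 4: add_edge(B, D). Edges now: 4
Op 5: add_edge(A, B). Edges now: 5
Op 6: add_edge(D, E). Edges now: 6
Compute levels (Kahn BFS):
  sources (in-degree 0): C
  process C: level=0
    C->A: in-degree(A)=0, level(A)=1, enqueue
    C->D: in-degree(D)=1, level(D)>=1
    C->E: in-degree(E)=1, level(E)>=1
  process A: level=1
    A->B: in-degree(B)=0, level(B)=2, enqueue
  process B: level=2
    B->D: in-degree(D)=0, level(D)=3, enqueue
  process D: level=3
    D->E: in-degree(E)=0, level(E)=4, enqueue
  process E: level=4
All levels: A:1, B:2, C:0, D:3, E:4
level(A) = 1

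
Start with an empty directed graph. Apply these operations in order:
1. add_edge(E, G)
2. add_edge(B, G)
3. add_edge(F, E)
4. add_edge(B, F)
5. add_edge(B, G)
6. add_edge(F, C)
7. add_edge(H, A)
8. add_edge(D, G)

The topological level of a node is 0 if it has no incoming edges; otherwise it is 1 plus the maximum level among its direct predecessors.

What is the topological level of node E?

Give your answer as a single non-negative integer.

Answer: 2

Derivation:
Op 1: add_edge(E, G). Edges now: 1
Op 2: add_edge(B, G). Edges now: 2
Op 3: add_edge(F, E). Edges now: 3
Op 4: add_edge(B, F). Edges now: 4
Op 5: add_edge(B, G) (duplicate, no change). Edges now: 4
Op 6: add_edge(F, C). Edges now: 5
Op 7: add_edge(H, A). Edges now: 6
Op 8: add_edge(D, G). Edges now: 7
Compute levels (Kahn BFS):
  sources (in-degree 0): B, D, H
  process B: level=0
    B->F: in-degree(F)=0, level(F)=1, enqueue
    B->G: in-degree(G)=2, level(G)>=1
  process D: level=0
    D->G: in-degree(G)=1, level(G)>=1
  process H: level=0
    H->A: in-degree(A)=0, level(A)=1, enqueue
  process F: level=1
    F->C: in-degree(C)=0, level(C)=2, enqueue
    F->E: in-degree(E)=0, level(E)=2, enqueue
  process A: level=1
  process C: level=2
  process E: level=2
    E->G: in-degree(G)=0, level(G)=3, enqueue
  process G: level=3
All levels: A:1, B:0, C:2, D:0, E:2, F:1, G:3, H:0
level(E) = 2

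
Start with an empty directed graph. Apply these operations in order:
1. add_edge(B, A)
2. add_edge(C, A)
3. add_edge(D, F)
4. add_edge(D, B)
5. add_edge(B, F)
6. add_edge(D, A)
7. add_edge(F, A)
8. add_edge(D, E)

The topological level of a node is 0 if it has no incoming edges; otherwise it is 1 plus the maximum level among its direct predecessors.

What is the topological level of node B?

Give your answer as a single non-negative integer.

Answer: 1

Derivation:
Op 1: add_edge(B, A). Edges now: 1
Op 2: add_edge(C, A). Edges now: 2
Op 3: add_edge(D, F). Edges now: 3
Op 4: add_edge(D, B). Edges now: 4
Op 5: add_edge(B, F). Edges now: 5
Op 6: add_edge(D, A). Edges now: 6
Op 7: add_edge(F, A). Edges now: 7
Op 8: add_edge(D, E). Edges now: 8
Compute levels (Kahn BFS):
  sources (in-degree 0): C, D
  process C: level=0
    C->A: in-degree(A)=3, level(A)>=1
  process D: level=0
    D->A: in-degree(A)=2, level(A)>=1
    D->B: in-degree(B)=0, level(B)=1, enqueue
    D->E: in-degree(E)=0, level(E)=1, enqueue
    D->F: in-degree(F)=1, level(F)>=1
  process B: level=1
    B->A: in-degree(A)=1, level(A)>=2
    B->F: in-degree(F)=0, level(F)=2, enqueue
  process E: level=1
  process F: level=2
    F->A: in-degree(A)=0, level(A)=3, enqueue
  process A: level=3
All levels: A:3, B:1, C:0, D:0, E:1, F:2
level(B) = 1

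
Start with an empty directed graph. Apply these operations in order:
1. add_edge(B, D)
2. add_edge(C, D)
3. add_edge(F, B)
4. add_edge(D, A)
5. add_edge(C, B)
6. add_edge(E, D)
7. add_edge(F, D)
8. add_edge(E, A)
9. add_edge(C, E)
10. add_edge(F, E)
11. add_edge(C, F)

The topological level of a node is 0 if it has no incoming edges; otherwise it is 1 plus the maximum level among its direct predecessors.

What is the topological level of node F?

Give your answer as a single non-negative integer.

Answer: 1

Derivation:
Op 1: add_edge(B, D). Edges now: 1
Op 2: add_edge(C, D). Edges now: 2
Op 3: add_edge(F, B). Edges now: 3
Op 4: add_edge(D, A). Edges now: 4
Op 5: add_edge(C, B). Edges now: 5
Op 6: add_edge(E, D). Edges now: 6
Op 7: add_edge(F, D). Edges now: 7
Op 8: add_edge(E, A). Edges now: 8
Op 9: add_edge(C, E). Edges now: 9
Op 10: add_edge(F, E). Edges now: 10
Op 11: add_edge(C, F). Edges now: 11
Compute levels (Kahn BFS):
  sources (in-degree 0): C
  process C: level=0
    C->B: in-degree(B)=1, level(B)>=1
    C->D: in-degree(D)=3, level(D)>=1
    C->E: in-degree(E)=1, level(E)>=1
    C->F: in-degree(F)=0, level(F)=1, enqueue
  process F: level=1
    F->B: in-degree(B)=0, level(B)=2, enqueue
    F->D: in-degree(D)=2, level(D)>=2
    F->E: in-degree(E)=0, level(E)=2, enqueue
  process B: level=2
    B->D: in-degree(D)=1, level(D)>=3
  process E: level=2
    E->A: in-degree(A)=1, level(A)>=3
    E->D: in-degree(D)=0, level(D)=3, enqueue
  process D: level=3
    D->A: in-degree(A)=0, level(A)=4, enqueue
  process A: level=4
All levels: A:4, B:2, C:0, D:3, E:2, F:1
level(F) = 1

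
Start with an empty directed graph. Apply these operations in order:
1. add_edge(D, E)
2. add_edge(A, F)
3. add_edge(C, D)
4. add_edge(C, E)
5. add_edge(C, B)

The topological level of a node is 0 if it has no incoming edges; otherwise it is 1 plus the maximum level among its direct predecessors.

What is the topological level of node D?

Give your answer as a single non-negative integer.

Op 1: add_edge(D, E). Edges now: 1
Op 2: add_edge(A, F). Edges now: 2
Op 3: add_edge(C, D). Edges now: 3
Op 4: add_edge(C, E). Edges now: 4
Op 5: add_edge(C, B). Edges now: 5
Compute levels (Kahn BFS):
  sources (in-degree 0): A, C
  process A: level=0
    A->F: in-degree(F)=0, level(F)=1, enqueue
  process C: level=0
    C->B: in-degree(B)=0, level(B)=1, enqueue
    C->D: in-degree(D)=0, level(D)=1, enqueue
    C->E: in-degree(E)=1, level(E)>=1
  process F: level=1
  process B: level=1
  process D: level=1
    D->E: in-degree(E)=0, level(E)=2, enqueue
  process E: level=2
All levels: A:0, B:1, C:0, D:1, E:2, F:1
level(D) = 1

Answer: 1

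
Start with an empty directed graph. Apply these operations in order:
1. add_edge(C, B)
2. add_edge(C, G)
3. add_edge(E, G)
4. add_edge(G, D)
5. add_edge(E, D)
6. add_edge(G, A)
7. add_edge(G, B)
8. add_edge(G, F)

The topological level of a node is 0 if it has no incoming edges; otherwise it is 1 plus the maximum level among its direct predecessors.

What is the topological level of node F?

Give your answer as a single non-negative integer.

Answer: 2

Derivation:
Op 1: add_edge(C, B). Edges now: 1
Op 2: add_edge(C, G). Edges now: 2
Op 3: add_edge(E, G). Edges now: 3
Op 4: add_edge(G, D). Edges now: 4
Op 5: add_edge(E, D). Edges now: 5
Op 6: add_edge(G, A). Edges now: 6
Op 7: add_edge(G, B). Edges now: 7
Op 8: add_edge(G, F). Edges now: 8
Compute levels (Kahn BFS):
  sources (in-degree 0): C, E
  process C: level=0
    C->B: in-degree(B)=1, level(B)>=1
    C->G: in-degree(G)=1, level(G)>=1
  process E: level=0
    E->D: in-degree(D)=1, level(D)>=1
    E->G: in-degree(G)=0, level(G)=1, enqueue
  process G: level=1
    G->A: in-degree(A)=0, level(A)=2, enqueue
    G->B: in-degree(B)=0, level(B)=2, enqueue
    G->D: in-degree(D)=0, level(D)=2, enqueue
    G->F: in-degree(F)=0, level(F)=2, enqueue
  process A: level=2
  process B: level=2
  process D: level=2
  process F: level=2
All levels: A:2, B:2, C:0, D:2, E:0, F:2, G:1
level(F) = 2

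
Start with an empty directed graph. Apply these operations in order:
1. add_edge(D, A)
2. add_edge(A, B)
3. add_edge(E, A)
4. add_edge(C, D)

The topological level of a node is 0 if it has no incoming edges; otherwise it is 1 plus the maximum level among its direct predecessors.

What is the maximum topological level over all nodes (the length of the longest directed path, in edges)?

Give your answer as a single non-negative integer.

Answer: 3

Derivation:
Op 1: add_edge(D, A). Edges now: 1
Op 2: add_edge(A, B). Edges now: 2
Op 3: add_edge(E, A). Edges now: 3
Op 4: add_edge(C, D). Edges now: 4
Compute levels (Kahn BFS):
  sources (in-degree 0): C, E
  process C: level=0
    C->D: in-degree(D)=0, level(D)=1, enqueue
  process E: level=0
    E->A: in-degree(A)=1, level(A)>=1
  process D: level=1
    D->A: in-degree(A)=0, level(A)=2, enqueue
  process A: level=2
    A->B: in-degree(B)=0, level(B)=3, enqueue
  process B: level=3
All levels: A:2, B:3, C:0, D:1, E:0
max level = 3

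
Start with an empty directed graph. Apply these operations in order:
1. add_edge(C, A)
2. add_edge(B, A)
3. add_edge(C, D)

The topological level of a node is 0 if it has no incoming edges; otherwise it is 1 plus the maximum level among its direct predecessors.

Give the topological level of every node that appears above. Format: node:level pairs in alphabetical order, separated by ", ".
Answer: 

Answer: A:1, B:0, C:0, D:1

Derivation:
Op 1: add_edge(C, A). Edges now: 1
Op 2: add_edge(B, A). Edges now: 2
Op 3: add_edge(C, D). Edges now: 3
Compute levels (Kahn BFS):
  sources (in-degree 0): B, C
  process B: level=0
    B->A: in-degree(A)=1, level(A)>=1
  process C: level=0
    C->A: in-degree(A)=0, level(A)=1, enqueue
    C->D: in-degree(D)=0, level(D)=1, enqueue
  process A: level=1
  process D: level=1
All levels: A:1, B:0, C:0, D:1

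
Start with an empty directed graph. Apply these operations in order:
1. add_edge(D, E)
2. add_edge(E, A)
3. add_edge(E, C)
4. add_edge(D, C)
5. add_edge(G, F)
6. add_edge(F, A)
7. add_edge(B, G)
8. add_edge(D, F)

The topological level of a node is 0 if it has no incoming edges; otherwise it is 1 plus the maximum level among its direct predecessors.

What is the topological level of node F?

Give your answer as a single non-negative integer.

Op 1: add_edge(D, E). Edges now: 1
Op 2: add_edge(E, A). Edges now: 2
Op 3: add_edge(E, C). Edges now: 3
Op 4: add_edge(D, C). Edges now: 4
Op 5: add_edge(G, F). Edges now: 5
Op 6: add_edge(F, A). Edges now: 6
Op 7: add_edge(B, G). Edges now: 7
Op 8: add_edge(D, F). Edges now: 8
Compute levels (Kahn BFS):
  sources (in-degree 0): B, D
  process B: level=0
    B->G: in-degree(G)=0, level(G)=1, enqueue
  process D: level=0
    D->C: in-degree(C)=1, level(C)>=1
    D->E: in-degree(E)=0, level(E)=1, enqueue
    D->F: in-degree(F)=1, level(F)>=1
  process G: level=1
    G->F: in-degree(F)=0, level(F)=2, enqueue
  process E: level=1
    E->A: in-degree(A)=1, level(A)>=2
    E->C: in-degree(C)=0, level(C)=2, enqueue
  process F: level=2
    F->A: in-degree(A)=0, level(A)=3, enqueue
  process C: level=2
  process A: level=3
All levels: A:3, B:0, C:2, D:0, E:1, F:2, G:1
level(F) = 2

Answer: 2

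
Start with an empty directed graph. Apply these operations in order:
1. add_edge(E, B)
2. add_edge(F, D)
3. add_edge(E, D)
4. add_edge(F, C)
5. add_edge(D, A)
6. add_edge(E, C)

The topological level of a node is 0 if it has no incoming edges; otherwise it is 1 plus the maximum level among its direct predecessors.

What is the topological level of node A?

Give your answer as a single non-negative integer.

Answer: 2

Derivation:
Op 1: add_edge(E, B). Edges now: 1
Op 2: add_edge(F, D). Edges now: 2
Op 3: add_edge(E, D). Edges now: 3
Op 4: add_edge(F, C). Edges now: 4
Op 5: add_edge(D, A). Edges now: 5
Op 6: add_edge(E, C). Edges now: 6
Compute levels (Kahn BFS):
  sources (in-degree 0): E, F
  process E: level=0
    E->B: in-degree(B)=0, level(B)=1, enqueue
    E->C: in-degree(C)=1, level(C)>=1
    E->D: in-degree(D)=1, level(D)>=1
  process F: level=0
    F->C: in-degree(C)=0, level(C)=1, enqueue
    F->D: in-degree(D)=0, level(D)=1, enqueue
  process B: level=1
  process C: level=1
  process D: level=1
    D->A: in-degree(A)=0, level(A)=2, enqueue
  process A: level=2
All levels: A:2, B:1, C:1, D:1, E:0, F:0
level(A) = 2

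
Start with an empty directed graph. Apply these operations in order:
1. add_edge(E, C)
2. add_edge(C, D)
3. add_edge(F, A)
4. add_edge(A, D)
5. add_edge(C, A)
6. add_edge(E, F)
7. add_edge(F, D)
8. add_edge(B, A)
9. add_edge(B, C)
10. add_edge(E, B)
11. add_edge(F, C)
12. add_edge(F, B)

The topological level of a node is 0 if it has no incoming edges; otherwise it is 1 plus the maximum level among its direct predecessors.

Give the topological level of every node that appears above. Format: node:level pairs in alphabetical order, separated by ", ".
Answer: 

Answer: A:4, B:2, C:3, D:5, E:0, F:1

Derivation:
Op 1: add_edge(E, C). Edges now: 1
Op 2: add_edge(C, D). Edges now: 2
Op 3: add_edge(F, A). Edges now: 3
Op 4: add_edge(A, D). Edges now: 4
Op 5: add_edge(C, A). Edges now: 5
Op 6: add_edge(E, F). Edges now: 6
Op 7: add_edge(F, D). Edges now: 7
Op 8: add_edge(B, A). Edges now: 8
Op 9: add_edge(B, C). Edges now: 9
Op 10: add_edge(E, B). Edges now: 10
Op 11: add_edge(F, C). Edges now: 11
Op 12: add_edge(F, B). Edges now: 12
Compute levels (Kahn BFS):
  sources (in-degree 0): E
  process E: level=0
    E->B: in-degree(B)=1, level(B)>=1
    E->C: in-degree(C)=2, level(C)>=1
    E->F: in-degree(F)=0, level(F)=1, enqueue
  process F: level=1
    F->A: in-degree(A)=2, level(A)>=2
    F->B: in-degree(B)=0, level(B)=2, enqueue
    F->C: in-degree(C)=1, level(C)>=2
    F->D: in-degree(D)=2, level(D)>=2
  process B: level=2
    B->A: in-degree(A)=1, level(A)>=3
    B->C: in-degree(C)=0, level(C)=3, enqueue
  process C: level=3
    C->A: in-degree(A)=0, level(A)=4, enqueue
    C->D: in-degree(D)=1, level(D)>=4
  process A: level=4
    A->D: in-degree(D)=0, level(D)=5, enqueue
  process D: level=5
All levels: A:4, B:2, C:3, D:5, E:0, F:1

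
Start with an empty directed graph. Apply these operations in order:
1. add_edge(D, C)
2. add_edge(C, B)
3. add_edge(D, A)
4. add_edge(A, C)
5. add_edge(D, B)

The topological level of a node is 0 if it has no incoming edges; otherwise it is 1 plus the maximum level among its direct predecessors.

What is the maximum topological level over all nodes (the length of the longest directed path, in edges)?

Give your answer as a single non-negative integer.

Answer: 3

Derivation:
Op 1: add_edge(D, C). Edges now: 1
Op 2: add_edge(C, B). Edges now: 2
Op 3: add_edge(D, A). Edges now: 3
Op 4: add_edge(A, C). Edges now: 4
Op 5: add_edge(D, B). Edges now: 5
Compute levels (Kahn BFS):
  sources (in-degree 0): D
  process D: level=0
    D->A: in-degree(A)=0, level(A)=1, enqueue
    D->B: in-degree(B)=1, level(B)>=1
    D->C: in-degree(C)=1, level(C)>=1
  process A: level=1
    A->C: in-degree(C)=0, level(C)=2, enqueue
  process C: level=2
    C->B: in-degree(B)=0, level(B)=3, enqueue
  process B: level=3
All levels: A:1, B:3, C:2, D:0
max level = 3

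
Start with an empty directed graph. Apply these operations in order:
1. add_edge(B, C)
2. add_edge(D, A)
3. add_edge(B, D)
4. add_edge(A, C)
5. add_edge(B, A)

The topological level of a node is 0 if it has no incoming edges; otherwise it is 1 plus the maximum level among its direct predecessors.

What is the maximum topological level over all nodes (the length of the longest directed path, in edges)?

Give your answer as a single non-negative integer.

Op 1: add_edge(B, C). Edges now: 1
Op 2: add_edge(D, A). Edges now: 2
Op 3: add_edge(B, D). Edges now: 3
Op 4: add_edge(A, C). Edges now: 4
Op 5: add_edge(B, A). Edges now: 5
Compute levels (Kahn BFS):
  sources (in-degree 0): B
  process B: level=0
    B->A: in-degree(A)=1, level(A)>=1
    B->C: in-degree(C)=1, level(C)>=1
    B->D: in-degree(D)=0, level(D)=1, enqueue
  process D: level=1
    D->A: in-degree(A)=0, level(A)=2, enqueue
  process A: level=2
    A->C: in-degree(C)=0, level(C)=3, enqueue
  process C: level=3
All levels: A:2, B:0, C:3, D:1
max level = 3

Answer: 3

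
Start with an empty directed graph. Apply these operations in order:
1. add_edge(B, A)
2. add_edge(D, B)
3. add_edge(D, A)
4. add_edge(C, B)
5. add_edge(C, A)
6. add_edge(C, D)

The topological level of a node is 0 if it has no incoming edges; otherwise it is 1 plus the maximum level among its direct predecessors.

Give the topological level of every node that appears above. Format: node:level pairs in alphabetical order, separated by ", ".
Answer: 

Answer: A:3, B:2, C:0, D:1

Derivation:
Op 1: add_edge(B, A). Edges now: 1
Op 2: add_edge(D, B). Edges now: 2
Op 3: add_edge(D, A). Edges now: 3
Op 4: add_edge(C, B). Edges now: 4
Op 5: add_edge(C, A). Edges now: 5
Op 6: add_edge(C, D). Edges now: 6
Compute levels (Kahn BFS):
  sources (in-degree 0): C
  process C: level=0
    C->A: in-degree(A)=2, level(A)>=1
    C->B: in-degree(B)=1, level(B)>=1
    C->D: in-degree(D)=0, level(D)=1, enqueue
  process D: level=1
    D->A: in-degree(A)=1, level(A)>=2
    D->B: in-degree(B)=0, level(B)=2, enqueue
  process B: level=2
    B->A: in-degree(A)=0, level(A)=3, enqueue
  process A: level=3
All levels: A:3, B:2, C:0, D:1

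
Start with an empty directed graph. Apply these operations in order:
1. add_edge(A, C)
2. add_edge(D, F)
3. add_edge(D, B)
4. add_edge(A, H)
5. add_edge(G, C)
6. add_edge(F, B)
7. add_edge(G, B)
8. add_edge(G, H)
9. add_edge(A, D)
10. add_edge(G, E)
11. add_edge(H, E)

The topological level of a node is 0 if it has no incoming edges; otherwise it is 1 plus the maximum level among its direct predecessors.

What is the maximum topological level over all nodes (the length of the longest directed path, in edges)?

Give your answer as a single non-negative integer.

Answer: 3

Derivation:
Op 1: add_edge(A, C). Edges now: 1
Op 2: add_edge(D, F). Edges now: 2
Op 3: add_edge(D, B). Edges now: 3
Op 4: add_edge(A, H). Edges now: 4
Op 5: add_edge(G, C). Edges now: 5
Op 6: add_edge(F, B). Edges now: 6
Op 7: add_edge(G, B). Edges now: 7
Op 8: add_edge(G, H). Edges now: 8
Op 9: add_edge(A, D). Edges now: 9
Op 10: add_edge(G, E). Edges now: 10
Op 11: add_edge(H, E). Edges now: 11
Compute levels (Kahn BFS):
  sources (in-degree 0): A, G
  process A: level=0
    A->C: in-degree(C)=1, level(C)>=1
    A->D: in-degree(D)=0, level(D)=1, enqueue
    A->H: in-degree(H)=1, level(H)>=1
  process G: level=0
    G->B: in-degree(B)=2, level(B)>=1
    G->C: in-degree(C)=0, level(C)=1, enqueue
    G->E: in-degree(E)=1, level(E)>=1
    G->H: in-degree(H)=0, level(H)=1, enqueue
  process D: level=1
    D->B: in-degree(B)=1, level(B)>=2
    D->F: in-degree(F)=0, level(F)=2, enqueue
  process C: level=1
  process H: level=1
    H->E: in-degree(E)=0, level(E)=2, enqueue
  process F: level=2
    F->B: in-degree(B)=0, level(B)=3, enqueue
  process E: level=2
  process B: level=3
All levels: A:0, B:3, C:1, D:1, E:2, F:2, G:0, H:1
max level = 3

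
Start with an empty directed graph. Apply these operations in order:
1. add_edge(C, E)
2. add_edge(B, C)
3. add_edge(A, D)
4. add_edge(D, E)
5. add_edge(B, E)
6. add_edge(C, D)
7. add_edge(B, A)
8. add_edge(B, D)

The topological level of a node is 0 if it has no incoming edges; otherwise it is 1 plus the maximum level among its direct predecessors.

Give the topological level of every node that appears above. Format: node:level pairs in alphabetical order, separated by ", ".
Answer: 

Answer: A:1, B:0, C:1, D:2, E:3

Derivation:
Op 1: add_edge(C, E). Edges now: 1
Op 2: add_edge(B, C). Edges now: 2
Op 3: add_edge(A, D). Edges now: 3
Op 4: add_edge(D, E). Edges now: 4
Op 5: add_edge(B, E). Edges now: 5
Op 6: add_edge(C, D). Edges now: 6
Op 7: add_edge(B, A). Edges now: 7
Op 8: add_edge(B, D). Edges now: 8
Compute levels (Kahn BFS):
  sources (in-degree 0): B
  process B: level=0
    B->A: in-degree(A)=0, level(A)=1, enqueue
    B->C: in-degree(C)=0, level(C)=1, enqueue
    B->D: in-degree(D)=2, level(D)>=1
    B->E: in-degree(E)=2, level(E)>=1
  process A: level=1
    A->D: in-degree(D)=1, level(D)>=2
  process C: level=1
    C->D: in-degree(D)=0, level(D)=2, enqueue
    C->E: in-degree(E)=1, level(E)>=2
  process D: level=2
    D->E: in-degree(E)=0, level(E)=3, enqueue
  process E: level=3
All levels: A:1, B:0, C:1, D:2, E:3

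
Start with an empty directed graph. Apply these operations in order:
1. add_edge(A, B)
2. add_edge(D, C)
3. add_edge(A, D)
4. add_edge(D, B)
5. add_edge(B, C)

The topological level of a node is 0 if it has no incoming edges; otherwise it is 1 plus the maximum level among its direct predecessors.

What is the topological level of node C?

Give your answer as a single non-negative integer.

Answer: 3

Derivation:
Op 1: add_edge(A, B). Edges now: 1
Op 2: add_edge(D, C). Edges now: 2
Op 3: add_edge(A, D). Edges now: 3
Op 4: add_edge(D, B). Edges now: 4
Op 5: add_edge(B, C). Edges now: 5
Compute levels (Kahn BFS):
  sources (in-degree 0): A
  process A: level=0
    A->B: in-degree(B)=1, level(B)>=1
    A->D: in-degree(D)=0, level(D)=1, enqueue
  process D: level=1
    D->B: in-degree(B)=0, level(B)=2, enqueue
    D->C: in-degree(C)=1, level(C)>=2
  process B: level=2
    B->C: in-degree(C)=0, level(C)=3, enqueue
  process C: level=3
All levels: A:0, B:2, C:3, D:1
level(C) = 3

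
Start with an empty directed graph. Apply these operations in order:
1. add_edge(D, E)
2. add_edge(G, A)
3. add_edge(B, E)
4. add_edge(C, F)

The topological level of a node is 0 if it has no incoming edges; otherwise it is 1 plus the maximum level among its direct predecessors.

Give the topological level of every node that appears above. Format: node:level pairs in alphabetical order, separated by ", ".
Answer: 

Op 1: add_edge(D, E). Edges now: 1
Op 2: add_edge(G, A). Edges now: 2
Op 3: add_edge(B, E). Edges now: 3
Op 4: add_edge(C, F). Edges now: 4
Compute levels (Kahn BFS):
  sources (in-degree 0): B, C, D, G
  process B: level=0
    B->E: in-degree(E)=1, level(E)>=1
  process C: level=0
    C->F: in-degree(F)=0, level(F)=1, enqueue
  process D: level=0
    D->E: in-degree(E)=0, level(E)=1, enqueue
  process G: level=0
    G->A: in-degree(A)=0, level(A)=1, enqueue
  process F: level=1
  process E: level=1
  process A: level=1
All levels: A:1, B:0, C:0, D:0, E:1, F:1, G:0

Answer: A:1, B:0, C:0, D:0, E:1, F:1, G:0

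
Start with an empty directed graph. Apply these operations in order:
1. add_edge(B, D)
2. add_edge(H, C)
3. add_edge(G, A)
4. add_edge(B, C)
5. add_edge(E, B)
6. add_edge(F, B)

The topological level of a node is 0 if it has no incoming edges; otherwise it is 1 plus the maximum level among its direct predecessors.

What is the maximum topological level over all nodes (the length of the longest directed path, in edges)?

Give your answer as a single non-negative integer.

Op 1: add_edge(B, D). Edges now: 1
Op 2: add_edge(H, C). Edges now: 2
Op 3: add_edge(G, A). Edges now: 3
Op 4: add_edge(B, C). Edges now: 4
Op 5: add_edge(E, B). Edges now: 5
Op 6: add_edge(F, B). Edges now: 6
Compute levels (Kahn BFS):
  sources (in-degree 0): E, F, G, H
  process E: level=0
    E->B: in-degree(B)=1, level(B)>=1
  process F: level=0
    F->B: in-degree(B)=0, level(B)=1, enqueue
  process G: level=0
    G->A: in-degree(A)=0, level(A)=1, enqueue
  process H: level=0
    H->C: in-degree(C)=1, level(C)>=1
  process B: level=1
    B->C: in-degree(C)=0, level(C)=2, enqueue
    B->D: in-degree(D)=0, level(D)=2, enqueue
  process A: level=1
  process C: level=2
  process D: level=2
All levels: A:1, B:1, C:2, D:2, E:0, F:0, G:0, H:0
max level = 2

Answer: 2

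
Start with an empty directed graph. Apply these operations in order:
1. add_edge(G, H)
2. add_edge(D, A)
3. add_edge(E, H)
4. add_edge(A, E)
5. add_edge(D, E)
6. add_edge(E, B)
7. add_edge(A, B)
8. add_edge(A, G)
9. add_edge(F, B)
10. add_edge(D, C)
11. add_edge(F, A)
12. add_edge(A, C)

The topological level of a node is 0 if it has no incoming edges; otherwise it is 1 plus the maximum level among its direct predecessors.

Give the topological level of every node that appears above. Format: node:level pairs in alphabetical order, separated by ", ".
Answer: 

Op 1: add_edge(G, H). Edges now: 1
Op 2: add_edge(D, A). Edges now: 2
Op 3: add_edge(E, H). Edges now: 3
Op 4: add_edge(A, E). Edges now: 4
Op 5: add_edge(D, E). Edges now: 5
Op 6: add_edge(E, B). Edges now: 6
Op 7: add_edge(A, B). Edges now: 7
Op 8: add_edge(A, G). Edges now: 8
Op 9: add_edge(F, B). Edges now: 9
Op 10: add_edge(D, C). Edges now: 10
Op 11: add_edge(F, A). Edges now: 11
Op 12: add_edge(A, C). Edges now: 12
Compute levels (Kahn BFS):
  sources (in-degree 0): D, F
  process D: level=0
    D->A: in-degree(A)=1, level(A)>=1
    D->C: in-degree(C)=1, level(C)>=1
    D->E: in-degree(E)=1, level(E)>=1
  process F: level=0
    F->A: in-degree(A)=0, level(A)=1, enqueue
    F->B: in-degree(B)=2, level(B)>=1
  process A: level=1
    A->B: in-degree(B)=1, level(B)>=2
    A->C: in-degree(C)=0, level(C)=2, enqueue
    A->E: in-degree(E)=0, level(E)=2, enqueue
    A->G: in-degree(G)=0, level(G)=2, enqueue
  process C: level=2
  process E: level=2
    E->B: in-degree(B)=0, level(B)=3, enqueue
    E->H: in-degree(H)=1, level(H)>=3
  process G: level=2
    G->H: in-degree(H)=0, level(H)=3, enqueue
  process B: level=3
  process H: level=3
All levels: A:1, B:3, C:2, D:0, E:2, F:0, G:2, H:3

Answer: A:1, B:3, C:2, D:0, E:2, F:0, G:2, H:3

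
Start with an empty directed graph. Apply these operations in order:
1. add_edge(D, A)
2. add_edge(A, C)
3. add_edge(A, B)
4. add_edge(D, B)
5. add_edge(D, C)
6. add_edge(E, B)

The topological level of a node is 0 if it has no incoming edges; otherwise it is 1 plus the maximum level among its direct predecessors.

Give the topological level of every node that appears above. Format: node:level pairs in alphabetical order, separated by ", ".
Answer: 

Op 1: add_edge(D, A). Edges now: 1
Op 2: add_edge(A, C). Edges now: 2
Op 3: add_edge(A, B). Edges now: 3
Op 4: add_edge(D, B). Edges now: 4
Op 5: add_edge(D, C). Edges now: 5
Op 6: add_edge(E, B). Edges now: 6
Compute levels (Kahn BFS):
  sources (in-degree 0): D, E
  process D: level=0
    D->A: in-degree(A)=0, level(A)=1, enqueue
    D->B: in-degree(B)=2, level(B)>=1
    D->C: in-degree(C)=1, level(C)>=1
  process E: level=0
    E->B: in-degree(B)=1, level(B)>=1
  process A: level=1
    A->B: in-degree(B)=0, level(B)=2, enqueue
    A->C: in-degree(C)=0, level(C)=2, enqueue
  process B: level=2
  process C: level=2
All levels: A:1, B:2, C:2, D:0, E:0

Answer: A:1, B:2, C:2, D:0, E:0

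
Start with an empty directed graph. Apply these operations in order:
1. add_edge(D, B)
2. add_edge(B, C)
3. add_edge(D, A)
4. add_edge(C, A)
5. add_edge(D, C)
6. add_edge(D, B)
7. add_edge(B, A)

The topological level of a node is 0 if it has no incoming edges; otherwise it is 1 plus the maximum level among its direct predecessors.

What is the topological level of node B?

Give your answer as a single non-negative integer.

Op 1: add_edge(D, B). Edges now: 1
Op 2: add_edge(B, C). Edges now: 2
Op 3: add_edge(D, A). Edges now: 3
Op 4: add_edge(C, A). Edges now: 4
Op 5: add_edge(D, C). Edges now: 5
Op 6: add_edge(D, B) (duplicate, no change). Edges now: 5
Op 7: add_edge(B, A). Edges now: 6
Compute levels (Kahn BFS):
  sources (in-degree 0): D
  process D: level=0
    D->A: in-degree(A)=2, level(A)>=1
    D->B: in-degree(B)=0, level(B)=1, enqueue
    D->C: in-degree(C)=1, level(C)>=1
  process B: level=1
    B->A: in-degree(A)=1, level(A)>=2
    B->C: in-degree(C)=0, level(C)=2, enqueue
  process C: level=2
    C->A: in-degree(A)=0, level(A)=3, enqueue
  process A: level=3
All levels: A:3, B:1, C:2, D:0
level(B) = 1

Answer: 1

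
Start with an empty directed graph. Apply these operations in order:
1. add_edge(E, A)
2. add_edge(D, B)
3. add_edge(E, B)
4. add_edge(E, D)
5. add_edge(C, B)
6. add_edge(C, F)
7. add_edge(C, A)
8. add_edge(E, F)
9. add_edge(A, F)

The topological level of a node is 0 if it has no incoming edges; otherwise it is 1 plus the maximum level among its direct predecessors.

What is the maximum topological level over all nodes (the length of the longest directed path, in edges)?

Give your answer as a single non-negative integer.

Answer: 2

Derivation:
Op 1: add_edge(E, A). Edges now: 1
Op 2: add_edge(D, B). Edges now: 2
Op 3: add_edge(E, B). Edges now: 3
Op 4: add_edge(E, D). Edges now: 4
Op 5: add_edge(C, B). Edges now: 5
Op 6: add_edge(C, F). Edges now: 6
Op 7: add_edge(C, A). Edges now: 7
Op 8: add_edge(E, F). Edges now: 8
Op 9: add_edge(A, F). Edges now: 9
Compute levels (Kahn BFS):
  sources (in-degree 0): C, E
  process C: level=0
    C->A: in-degree(A)=1, level(A)>=1
    C->B: in-degree(B)=2, level(B)>=1
    C->F: in-degree(F)=2, level(F)>=1
  process E: level=0
    E->A: in-degree(A)=0, level(A)=1, enqueue
    E->B: in-degree(B)=1, level(B)>=1
    E->D: in-degree(D)=0, level(D)=1, enqueue
    E->F: in-degree(F)=1, level(F)>=1
  process A: level=1
    A->F: in-degree(F)=0, level(F)=2, enqueue
  process D: level=1
    D->B: in-degree(B)=0, level(B)=2, enqueue
  process F: level=2
  process B: level=2
All levels: A:1, B:2, C:0, D:1, E:0, F:2
max level = 2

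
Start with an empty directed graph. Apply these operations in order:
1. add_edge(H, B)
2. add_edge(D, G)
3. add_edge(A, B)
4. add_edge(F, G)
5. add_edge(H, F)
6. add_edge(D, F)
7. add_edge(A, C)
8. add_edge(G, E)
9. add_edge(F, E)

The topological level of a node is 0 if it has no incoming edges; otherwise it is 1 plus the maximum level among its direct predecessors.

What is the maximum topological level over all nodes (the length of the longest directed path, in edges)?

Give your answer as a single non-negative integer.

Answer: 3

Derivation:
Op 1: add_edge(H, B). Edges now: 1
Op 2: add_edge(D, G). Edges now: 2
Op 3: add_edge(A, B). Edges now: 3
Op 4: add_edge(F, G). Edges now: 4
Op 5: add_edge(H, F). Edges now: 5
Op 6: add_edge(D, F). Edges now: 6
Op 7: add_edge(A, C). Edges now: 7
Op 8: add_edge(G, E). Edges now: 8
Op 9: add_edge(F, E). Edges now: 9
Compute levels (Kahn BFS):
  sources (in-degree 0): A, D, H
  process A: level=0
    A->B: in-degree(B)=1, level(B)>=1
    A->C: in-degree(C)=0, level(C)=1, enqueue
  process D: level=0
    D->F: in-degree(F)=1, level(F)>=1
    D->G: in-degree(G)=1, level(G)>=1
  process H: level=0
    H->B: in-degree(B)=0, level(B)=1, enqueue
    H->F: in-degree(F)=0, level(F)=1, enqueue
  process C: level=1
  process B: level=1
  process F: level=1
    F->E: in-degree(E)=1, level(E)>=2
    F->G: in-degree(G)=0, level(G)=2, enqueue
  process G: level=2
    G->E: in-degree(E)=0, level(E)=3, enqueue
  process E: level=3
All levels: A:0, B:1, C:1, D:0, E:3, F:1, G:2, H:0
max level = 3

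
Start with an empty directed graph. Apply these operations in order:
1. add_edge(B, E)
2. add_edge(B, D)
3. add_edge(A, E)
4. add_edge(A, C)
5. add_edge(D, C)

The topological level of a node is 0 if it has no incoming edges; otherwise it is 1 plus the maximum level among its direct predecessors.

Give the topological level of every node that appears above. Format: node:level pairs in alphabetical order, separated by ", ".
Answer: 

Answer: A:0, B:0, C:2, D:1, E:1

Derivation:
Op 1: add_edge(B, E). Edges now: 1
Op 2: add_edge(B, D). Edges now: 2
Op 3: add_edge(A, E). Edges now: 3
Op 4: add_edge(A, C). Edges now: 4
Op 5: add_edge(D, C). Edges now: 5
Compute levels (Kahn BFS):
  sources (in-degree 0): A, B
  process A: level=0
    A->C: in-degree(C)=1, level(C)>=1
    A->E: in-degree(E)=1, level(E)>=1
  process B: level=0
    B->D: in-degree(D)=0, level(D)=1, enqueue
    B->E: in-degree(E)=0, level(E)=1, enqueue
  process D: level=1
    D->C: in-degree(C)=0, level(C)=2, enqueue
  process E: level=1
  process C: level=2
All levels: A:0, B:0, C:2, D:1, E:1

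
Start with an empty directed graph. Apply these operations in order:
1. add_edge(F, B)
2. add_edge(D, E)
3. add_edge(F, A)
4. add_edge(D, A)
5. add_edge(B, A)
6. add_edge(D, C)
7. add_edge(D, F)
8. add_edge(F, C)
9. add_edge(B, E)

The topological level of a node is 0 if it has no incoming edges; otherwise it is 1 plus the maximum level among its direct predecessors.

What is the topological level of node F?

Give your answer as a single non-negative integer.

Op 1: add_edge(F, B). Edges now: 1
Op 2: add_edge(D, E). Edges now: 2
Op 3: add_edge(F, A). Edges now: 3
Op 4: add_edge(D, A). Edges now: 4
Op 5: add_edge(B, A). Edges now: 5
Op 6: add_edge(D, C). Edges now: 6
Op 7: add_edge(D, F). Edges now: 7
Op 8: add_edge(F, C). Edges now: 8
Op 9: add_edge(B, E). Edges now: 9
Compute levels (Kahn BFS):
  sources (in-degree 0): D
  process D: level=0
    D->A: in-degree(A)=2, level(A)>=1
    D->C: in-degree(C)=1, level(C)>=1
    D->E: in-degree(E)=1, level(E)>=1
    D->F: in-degree(F)=0, level(F)=1, enqueue
  process F: level=1
    F->A: in-degree(A)=1, level(A)>=2
    F->B: in-degree(B)=0, level(B)=2, enqueue
    F->C: in-degree(C)=0, level(C)=2, enqueue
  process B: level=2
    B->A: in-degree(A)=0, level(A)=3, enqueue
    B->E: in-degree(E)=0, level(E)=3, enqueue
  process C: level=2
  process A: level=3
  process E: level=3
All levels: A:3, B:2, C:2, D:0, E:3, F:1
level(F) = 1

Answer: 1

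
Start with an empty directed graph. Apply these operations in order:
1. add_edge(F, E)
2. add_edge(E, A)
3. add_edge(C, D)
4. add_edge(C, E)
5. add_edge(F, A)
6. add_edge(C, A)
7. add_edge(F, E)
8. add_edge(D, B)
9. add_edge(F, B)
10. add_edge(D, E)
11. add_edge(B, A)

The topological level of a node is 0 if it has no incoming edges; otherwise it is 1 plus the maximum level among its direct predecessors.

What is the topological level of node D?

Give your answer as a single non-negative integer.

Answer: 1

Derivation:
Op 1: add_edge(F, E). Edges now: 1
Op 2: add_edge(E, A). Edges now: 2
Op 3: add_edge(C, D). Edges now: 3
Op 4: add_edge(C, E). Edges now: 4
Op 5: add_edge(F, A). Edges now: 5
Op 6: add_edge(C, A). Edges now: 6
Op 7: add_edge(F, E) (duplicate, no change). Edges now: 6
Op 8: add_edge(D, B). Edges now: 7
Op 9: add_edge(F, B). Edges now: 8
Op 10: add_edge(D, E). Edges now: 9
Op 11: add_edge(B, A). Edges now: 10
Compute levels (Kahn BFS):
  sources (in-degree 0): C, F
  process C: level=0
    C->A: in-degree(A)=3, level(A)>=1
    C->D: in-degree(D)=0, level(D)=1, enqueue
    C->E: in-degree(E)=2, level(E)>=1
  process F: level=0
    F->A: in-degree(A)=2, level(A)>=1
    F->B: in-degree(B)=1, level(B)>=1
    F->E: in-degree(E)=1, level(E)>=1
  process D: level=1
    D->B: in-degree(B)=0, level(B)=2, enqueue
    D->E: in-degree(E)=0, level(E)=2, enqueue
  process B: level=2
    B->A: in-degree(A)=1, level(A)>=3
  process E: level=2
    E->A: in-degree(A)=0, level(A)=3, enqueue
  process A: level=3
All levels: A:3, B:2, C:0, D:1, E:2, F:0
level(D) = 1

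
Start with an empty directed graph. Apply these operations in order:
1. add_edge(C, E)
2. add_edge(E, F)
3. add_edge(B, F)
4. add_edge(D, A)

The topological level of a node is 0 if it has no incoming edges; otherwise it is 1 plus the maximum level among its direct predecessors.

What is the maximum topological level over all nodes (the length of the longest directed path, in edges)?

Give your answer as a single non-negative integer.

Op 1: add_edge(C, E). Edges now: 1
Op 2: add_edge(E, F). Edges now: 2
Op 3: add_edge(B, F). Edges now: 3
Op 4: add_edge(D, A). Edges now: 4
Compute levels (Kahn BFS):
  sources (in-degree 0): B, C, D
  process B: level=0
    B->F: in-degree(F)=1, level(F)>=1
  process C: level=0
    C->E: in-degree(E)=0, level(E)=1, enqueue
  process D: level=0
    D->A: in-degree(A)=0, level(A)=1, enqueue
  process E: level=1
    E->F: in-degree(F)=0, level(F)=2, enqueue
  process A: level=1
  process F: level=2
All levels: A:1, B:0, C:0, D:0, E:1, F:2
max level = 2

Answer: 2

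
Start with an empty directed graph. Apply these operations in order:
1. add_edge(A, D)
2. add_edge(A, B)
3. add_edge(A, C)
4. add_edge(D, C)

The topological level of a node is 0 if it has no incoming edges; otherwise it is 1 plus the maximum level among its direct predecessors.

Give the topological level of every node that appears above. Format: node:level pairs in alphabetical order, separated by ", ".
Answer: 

Op 1: add_edge(A, D). Edges now: 1
Op 2: add_edge(A, B). Edges now: 2
Op 3: add_edge(A, C). Edges now: 3
Op 4: add_edge(D, C). Edges now: 4
Compute levels (Kahn BFS):
  sources (in-degree 0): A
  process A: level=0
    A->B: in-degree(B)=0, level(B)=1, enqueue
    A->C: in-degree(C)=1, level(C)>=1
    A->D: in-degree(D)=0, level(D)=1, enqueue
  process B: level=1
  process D: level=1
    D->C: in-degree(C)=0, level(C)=2, enqueue
  process C: level=2
All levels: A:0, B:1, C:2, D:1

Answer: A:0, B:1, C:2, D:1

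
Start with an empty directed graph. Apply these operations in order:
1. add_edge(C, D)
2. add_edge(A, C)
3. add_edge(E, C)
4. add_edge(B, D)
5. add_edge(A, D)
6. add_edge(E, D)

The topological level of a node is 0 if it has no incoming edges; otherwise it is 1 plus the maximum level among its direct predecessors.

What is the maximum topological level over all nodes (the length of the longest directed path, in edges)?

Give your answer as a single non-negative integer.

Op 1: add_edge(C, D). Edges now: 1
Op 2: add_edge(A, C). Edges now: 2
Op 3: add_edge(E, C). Edges now: 3
Op 4: add_edge(B, D). Edges now: 4
Op 5: add_edge(A, D). Edges now: 5
Op 6: add_edge(E, D). Edges now: 6
Compute levels (Kahn BFS):
  sources (in-degree 0): A, B, E
  process A: level=0
    A->C: in-degree(C)=1, level(C)>=1
    A->D: in-degree(D)=3, level(D)>=1
  process B: level=0
    B->D: in-degree(D)=2, level(D)>=1
  process E: level=0
    E->C: in-degree(C)=0, level(C)=1, enqueue
    E->D: in-degree(D)=1, level(D)>=1
  process C: level=1
    C->D: in-degree(D)=0, level(D)=2, enqueue
  process D: level=2
All levels: A:0, B:0, C:1, D:2, E:0
max level = 2

Answer: 2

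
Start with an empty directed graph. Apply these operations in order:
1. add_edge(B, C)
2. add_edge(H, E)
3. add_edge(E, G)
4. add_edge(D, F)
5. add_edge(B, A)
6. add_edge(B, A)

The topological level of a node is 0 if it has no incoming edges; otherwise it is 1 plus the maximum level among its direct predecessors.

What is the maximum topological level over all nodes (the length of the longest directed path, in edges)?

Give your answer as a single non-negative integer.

Op 1: add_edge(B, C). Edges now: 1
Op 2: add_edge(H, E). Edges now: 2
Op 3: add_edge(E, G). Edges now: 3
Op 4: add_edge(D, F). Edges now: 4
Op 5: add_edge(B, A). Edges now: 5
Op 6: add_edge(B, A) (duplicate, no change). Edges now: 5
Compute levels (Kahn BFS):
  sources (in-degree 0): B, D, H
  process B: level=0
    B->A: in-degree(A)=0, level(A)=1, enqueue
    B->C: in-degree(C)=0, level(C)=1, enqueue
  process D: level=0
    D->F: in-degree(F)=0, level(F)=1, enqueue
  process H: level=0
    H->E: in-degree(E)=0, level(E)=1, enqueue
  process A: level=1
  process C: level=1
  process F: level=1
  process E: level=1
    E->G: in-degree(G)=0, level(G)=2, enqueue
  process G: level=2
All levels: A:1, B:0, C:1, D:0, E:1, F:1, G:2, H:0
max level = 2

Answer: 2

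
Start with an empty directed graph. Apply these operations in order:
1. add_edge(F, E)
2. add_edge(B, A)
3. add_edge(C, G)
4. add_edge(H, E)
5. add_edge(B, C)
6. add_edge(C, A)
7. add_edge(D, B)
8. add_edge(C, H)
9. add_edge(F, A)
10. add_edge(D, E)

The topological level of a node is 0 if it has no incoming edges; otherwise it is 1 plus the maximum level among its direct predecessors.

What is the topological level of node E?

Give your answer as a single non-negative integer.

Answer: 4

Derivation:
Op 1: add_edge(F, E). Edges now: 1
Op 2: add_edge(B, A). Edges now: 2
Op 3: add_edge(C, G). Edges now: 3
Op 4: add_edge(H, E). Edges now: 4
Op 5: add_edge(B, C). Edges now: 5
Op 6: add_edge(C, A). Edges now: 6
Op 7: add_edge(D, B). Edges now: 7
Op 8: add_edge(C, H). Edges now: 8
Op 9: add_edge(F, A). Edges now: 9
Op 10: add_edge(D, E). Edges now: 10
Compute levels (Kahn BFS):
  sources (in-degree 0): D, F
  process D: level=0
    D->B: in-degree(B)=0, level(B)=1, enqueue
    D->E: in-degree(E)=2, level(E)>=1
  process F: level=0
    F->A: in-degree(A)=2, level(A)>=1
    F->E: in-degree(E)=1, level(E)>=1
  process B: level=1
    B->A: in-degree(A)=1, level(A)>=2
    B->C: in-degree(C)=0, level(C)=2, enqueue
  process C: level=2
    C->A: in-degree(A)=0, level(A)=3, enqueue
    C->G: in-degree(G)=0, level(G)=3, enqueue
    C->H: in-degree(H)=0, level(H)=3, enqueue
  process A: level=3
  process G: level=3
  process H: level=3
    H->E: in-degree(E)=0, level(E)=4, enqueue
  process E: level=4
All levels: A:3, B:1, C:2, D:0, E:4, F:0, G:3, H:3
level(E) = 4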